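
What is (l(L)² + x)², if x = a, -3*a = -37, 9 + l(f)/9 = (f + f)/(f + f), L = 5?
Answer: 243016921/9 ≈ 2.7002e+7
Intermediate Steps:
l(f) = -72 (l(f) = -81 + 9*((f + f)/(f + f)) = -81 + 9*((2*f)/((2*f))) = -81 + 9*((2*f)*(1/(2*f))) = -81 + 9*1 = -81 + 9 = -72)
a = 37/3 (a = -⅓*(-37) = 37/3 ≈ 12.333)
x = 37/3 ≈ 12.333
(l(L)² + x)² = ((-72)² + 37/3)² = (5184 + 37/3)² = (15589/3)² = 243016921/9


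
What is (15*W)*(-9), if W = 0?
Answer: 0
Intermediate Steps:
(15*W)*(-9) = (15*0)*(-9) = 0*(-9) = 0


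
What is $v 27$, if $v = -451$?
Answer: $-12177$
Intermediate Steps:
$v 27 = \left(-451\right) 27 = -12177$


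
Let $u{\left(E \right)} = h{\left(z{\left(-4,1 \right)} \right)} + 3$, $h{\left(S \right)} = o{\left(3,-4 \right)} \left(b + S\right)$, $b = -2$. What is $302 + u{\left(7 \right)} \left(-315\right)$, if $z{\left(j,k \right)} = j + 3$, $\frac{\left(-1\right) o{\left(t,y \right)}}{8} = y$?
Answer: $29597$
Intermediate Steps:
$o{\left(t,y \right)} = - 8 y$
$z{\left(j,k \right)} = 3 + j$
$h{\left(S \right)} = -64 + 32 S$ ($h{\left(S \right)} = \left(-8\right) \left(-4\right) \left(-2 + S\right) = 32 \left(-2 + S\right) = -64 + 32 S$)
$u{\left(E \right)} = -93$ ($u{\left(E \right)} = \left(-64 + 32 \left(3 - 4\right)\right) + 3 = \left(-64 + 32 \left(-1\right)\right) + 3 = \left(-64 - 32\right) + 3 = -96 + 3 = -93$)
$302 + u{\left(7 \right)} \left(-315\right) = 302 - -29295 = 302 + 29295 = 29597$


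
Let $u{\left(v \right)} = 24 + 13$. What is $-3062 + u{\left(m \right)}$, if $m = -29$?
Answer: $-3025$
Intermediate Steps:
$u{\left(v \right)} = 37$
$-3062 + u{\left(m \right)} = -3062 + 37 = -3025$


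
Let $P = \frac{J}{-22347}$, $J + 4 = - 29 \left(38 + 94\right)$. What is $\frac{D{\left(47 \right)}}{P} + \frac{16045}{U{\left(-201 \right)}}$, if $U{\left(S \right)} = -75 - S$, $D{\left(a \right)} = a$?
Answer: $\frac{96911687}{241416} \approx 401.43$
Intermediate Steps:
$J = -3832$ ($J = -4 - 29 \left(38 + 94\right) = -4 - 3828 = -3832$)
$P = \frac{3832}{22347}$ ($P = - \frac{3832}{-22347} = \left(-3832\right) \left(- \frac{1}{22347}\right) = \frac{3832}{22347} \approx 0.17148$)
$\frac{D{\left(47 \right)}}{P} + \frac{16045}{U{\left(-201 \right)}} = \frac{47}{\frac{3832}{22347}} + \frac{16045}{-75 - -201} = 47 \cdot \frac{22347}{3832} + \frac{16045}{-75 + 201} = \frac{1050309}{3832} + \frac{16045}{126} = \frac{96911687}{241416}$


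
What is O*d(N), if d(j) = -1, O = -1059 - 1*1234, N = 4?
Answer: 2293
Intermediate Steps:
O = -2293 (O = -1059 - 1234 = -2293)
O*d(N) = -2293*(-1) = 2293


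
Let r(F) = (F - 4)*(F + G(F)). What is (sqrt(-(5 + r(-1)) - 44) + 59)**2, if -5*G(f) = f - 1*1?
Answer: 3429 + 236*I*sqrt(13) ≈ 3429.0 + 850.91*I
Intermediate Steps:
G(f) = 1/5 - f/5 (G(f) = -(f - 1*1)/5 = -(f - 1)/5 = -(-1 + f)/5 = 1/5 - f/5)
r(F) = (-4 + F)*(1/5 + 4*F/5) (r(F) = (F - 4)*(F + (1/5 - F/5)) = (-4 + F)*(1/5 + 4*F/5))
(sqrt(-(5 + r(-1)) - 44) + 59)**2 = (sqrt(-(5 + (-4/5 - 3*(-1) + (4/5)*(-1)**2)) - 44) + 59)**2 = (sqrt(-(5 + (-4/5 + 3 + (4/5)*1)) - 44) + 59)**2 = (sqrt(-(5 + (-4/5 + 3 + 4/5)) - 44) + 59)**2 = (sqrt(-(5 + 3) - 44) + 59)**2 = (sqrt(-1*8 - 44) + 59)**2 = (sqrt(-8 - 44) + 59)**2 = (sqrt(-52) + 59)**2 = (2*I*sqrt(13) + 59)**2 = (59 + 2*I*sqrt(13))**2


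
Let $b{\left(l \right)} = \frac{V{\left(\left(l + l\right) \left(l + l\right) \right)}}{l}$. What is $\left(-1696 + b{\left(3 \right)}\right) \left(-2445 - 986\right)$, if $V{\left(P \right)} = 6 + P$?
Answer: $5770942$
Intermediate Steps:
$b{\left(l \right)} = \frac{6 + 4 l^{2}}{l}$ ($b{\left(l \right)} = \frac{6 + \left(l + l\right) \left(l + l\right)}{l} = \frac{6 + 2 l 2 l}{l} = \frac{6 + 4 l^{2}}{l}$)
$\left(-1696 + b{\left(3 \right)}\right) \left(-2445 - 986\right) = \left(-1696 + \left(4 \cdot 3 + \frac{6}{3}\right)\right) \left(-2445 - 986\right) = \left(-1696 + \left(12 + 6 \cdot \frac{1}{3}\right)\right) \left(-3431\right) = \left(-1696 + \left(12 + 2\right)\right) \left(-3431\right) = \left(-1696 + 14\right) \left(-3431\right) = \left(-1682\right) \left(-3431\right) = 5770942$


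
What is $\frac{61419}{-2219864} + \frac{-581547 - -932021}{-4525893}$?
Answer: $- \frac{1055980437703}{10046866938552} \approx -0.10511$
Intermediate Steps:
$\frac{61419}{-2219864} + \frac{-581547 - -932021}{-4525893} = 61419 \left(- \frac{1}{2219864}\right) + \left(-581547 + 932021\right) \left(- \frac{1}{4525893}\right) = - \frac{61419}{2219864} + 350474 \left(- \frac{1}{4525893}\right) = - \frac{61419}{2219864} - \frac{350474}{4525893} = - \frac{1055980437703}{10046866938552}$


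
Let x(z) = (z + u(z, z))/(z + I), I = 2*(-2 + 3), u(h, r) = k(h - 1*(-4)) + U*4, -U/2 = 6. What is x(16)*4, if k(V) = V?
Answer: -8/3 ≈ -2.6667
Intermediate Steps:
U = -12 (U = -2*6 = -12)
u(h, r) = -44 + h (u(h, r) = (h - 1*(-4)) - 12*4 = (h + 4) - 48 = (4 + h) - 48 = -44 + h)
I = 2 (I = 2*1 = 2)
x(z) = (-44 + 2*z)/(2 + z) (x(z) = (z + (-44 + z))/(z + 2) = (-44 + 2*z)/(2 + z))
x(16)*4 = (2*(-22 + 16)/(2 + 16))*4 = (2*(-6)/18)*4 = (2*(1/18)*(-6))*4 = -2/3*4 = -8/3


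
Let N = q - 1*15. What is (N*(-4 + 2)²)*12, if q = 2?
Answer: -624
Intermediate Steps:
N = -13 (N = 2 - 1*15 = 2 - 15 = -13)
(N*(-4 + 2)²)*12 = -13*(-4 + 2)²*12 = -13*(-2)²*12 = -13*4*12 = -52*12 = -624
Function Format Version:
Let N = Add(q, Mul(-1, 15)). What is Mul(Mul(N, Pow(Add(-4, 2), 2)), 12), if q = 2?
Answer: -624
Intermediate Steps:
N = -13 (N = Add(2, Mul(-1, 15)) = Add(2, -15) = -13)
Mul(Mul(N, Pow(Add(-4, 2), 2)), 12) = Mul(Mul(-13, Pow(Add(-4, 2), 2)), 12) = Mul(Mul(-13, Pow(-2, 2)), 12) = Mul(Mul(-13, 4), 12) = Mul(-52, 12) = -624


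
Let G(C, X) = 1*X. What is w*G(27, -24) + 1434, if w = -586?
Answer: 15498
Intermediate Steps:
G(C, X) = X
w*G(27, -24) + 1434 = -586*(-24) + 1434 = 14064 + 1434 = 15498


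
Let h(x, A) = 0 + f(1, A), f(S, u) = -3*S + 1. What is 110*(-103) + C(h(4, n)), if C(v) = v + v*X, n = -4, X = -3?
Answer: -11326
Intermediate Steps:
f(S, u) = 1 - 3*S
h(x, A) = -2 (h(x, A) = 0 + (1 - 3*1) = 0 + (1 - 3) = 0 - 2 = -2)
C(v) = -2*v (C(v) = v + v*(-3) = v - 3*v = -2*v)
110*(-103) + C(h(4, n)) = 110*(-103) - 2*(-2) = -11330 + 4 = -11326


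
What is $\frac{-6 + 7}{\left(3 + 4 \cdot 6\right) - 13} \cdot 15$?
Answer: $\frac{15}{14} \approx 1.0714$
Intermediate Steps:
$\frac{-6 + 7}{\left(3 + 4 \cdot 6\right) - 13} \cdot 15 = 1 \frac{1}{\left(3 + 24\right) - 13} \cdot 15 = 1 \frac{1}{27 - 13} \cdot 15 = 1 \cdot \frac{1}{14} \cdot 15 = \frac{1}{14} \cdot 15 = \frac{15}{14}$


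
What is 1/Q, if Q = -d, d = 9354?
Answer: -1/9354 ≈ -0.00010691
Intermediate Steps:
Q = -9354 (Q = -1*9354 = -9354)
1/Q = 1/(-9354) = -1/9354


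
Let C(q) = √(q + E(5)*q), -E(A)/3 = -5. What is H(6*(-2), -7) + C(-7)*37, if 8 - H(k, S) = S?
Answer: 15 + 148*I*√7 ≈ 15.0 + 391.57*I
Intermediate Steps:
H(k, S) = 8 - S
E(A) = 15 (E(A) = -3*(-5) = 15)
C(q) = 4*√q (C(q) = √(q + 15*q) = √(16*q) = 4*√q)
H(6*(-2), -7) + C(-7)*37 = (8 - 1*(-7)) + (4*√(-7))*37 = (8 + 7) + (4*(I*√7))*37 = 15 + (4*I*√7)*37 = 15 + 148*I*√7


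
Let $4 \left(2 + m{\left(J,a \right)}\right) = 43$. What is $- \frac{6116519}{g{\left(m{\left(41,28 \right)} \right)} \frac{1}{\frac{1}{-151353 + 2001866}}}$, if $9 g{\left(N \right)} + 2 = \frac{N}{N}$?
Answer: $\frac{55048671}{1850513} \approx 29.748$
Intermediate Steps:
$m{\left(J,a \right)} = \frac{35}{4}$ ($m{\left(J,a \right)} = -2 + \frac{1}{4} \cdot 43 = -2 + \frac{43}{4} = \frac{35}{4}$)
$g{\left(N \right)} = - \frac{1}{9}$ ($g{\left(N \right)} = - \frac{2}{9} + \frac{N \frac{1}{N}}{9} = - \frac{2}{9} + \frac{1}{9} \cdot 1 = - \frac{2}{9} + \frac{1}{9} = - \frac{1}{9}$)
$- \frac{6116519}{g{\left(m{\left(41,28 \right)} \right)} \frac{1}{\frac{1}{-151353 + 2001866}}} = - \frac{6116519}{\left(- \frac{1}{9}\right) \frac{1}{\frac{1}{-151353 + 2001866}}} = - \frac{6116519}{\left(- \frac{1}{9}\right) \frac{1}{\frac{1}{1850513}}} = - \frac{6116519}{\left(- \frac{1}{9}\right) 1850513} = - \frac{6116519}{- \frac{1850513}{9}} = \left(-6116519\right) \left(- \frac{9}{1850513}\right) = \frac{55048671}{1850513}$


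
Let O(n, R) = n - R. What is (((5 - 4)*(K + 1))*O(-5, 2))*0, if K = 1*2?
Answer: 0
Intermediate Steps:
K = 2
(((5 - 4)*(K + 1))*O(-5, 2))*0 = (((5 - 4)*(2 + 1))*(-5 - 1*2))*0 = ((1*3)*(-5 - 2))*0 = (3*(-7))*0 = -21*0 = 0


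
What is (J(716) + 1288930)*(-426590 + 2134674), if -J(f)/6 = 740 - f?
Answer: 2201354746024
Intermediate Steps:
J(f) = -4440 + 6*f (J(f) = -6*(740 - f) = -4440 + 6*f)
(J(716) + 1288930)*(-426590 + 2134674) = ((-4440 + 6*716) + 1288930)*(-426590 + 2134674) = ((-4440 + 4296) + 1288930)*1708084 = (-144 + 1288930)*1708084 = 1288786*1708084 = 2201354746024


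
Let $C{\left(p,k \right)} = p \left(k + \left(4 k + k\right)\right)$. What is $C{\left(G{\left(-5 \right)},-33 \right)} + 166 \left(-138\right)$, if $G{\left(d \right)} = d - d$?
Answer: $-22908$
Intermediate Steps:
$G{\left(d \right)} = 0$
$C{\left(p,k \right)} = 6 k p$ ($C{\left(p,k \right)} = p \left(k + 5 k\right) = p 6 k = 6 k p$)
$C{\left(G{\left(-5 \right)},-33 \right)} + 166 \left(-138\right) = 6 \left(-33\right) 0 + 166 \left(-138\right) = 0 - 22908 = -22908$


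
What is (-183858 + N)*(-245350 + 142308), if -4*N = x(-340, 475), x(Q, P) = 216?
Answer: 18950660304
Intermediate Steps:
N = -54 (N = -¼*216 = -54)
(-183858 + N)*(-245350 + 142308) = (-183858 - 54)*(-245350 + 142308) = -183912*(-103042) = 18950660304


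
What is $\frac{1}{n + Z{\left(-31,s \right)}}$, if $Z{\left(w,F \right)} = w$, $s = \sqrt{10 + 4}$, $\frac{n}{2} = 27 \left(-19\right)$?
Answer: $- \frac{1}{1057} \approx -0.00094607$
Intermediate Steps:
$n = -1026$ ($n = 2 \cdot 27 \left(-19\right) = 2 \left(-513\right) = -1026$)
$s = \sqrt{14} \approx 3.7417$
$\frac{1}{n + Z{\left(-31,s \right)}} = \frac{1}{-1026 - 31} = \frac{1}{-1057} = - \frac{1}{1057}$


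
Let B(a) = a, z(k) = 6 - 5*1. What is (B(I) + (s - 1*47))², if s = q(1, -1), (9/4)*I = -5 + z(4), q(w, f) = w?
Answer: 184900/81 ≈ 2282.7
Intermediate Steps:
z(k) = 1 (z(k) = 6 - 5 = 1)
I = -16/9 (I = 4*(-5 + 1)/9 = (4/9)*(-4) = -16/9 ≈ -1.7778)
s = 1
(B(I) + (s - 1*47))² = (-16/9 + (1 - 1*47))² = (-16/9 + (1 - 47))² = (-16/9 - 46)² = (-430/9)² = 184900/81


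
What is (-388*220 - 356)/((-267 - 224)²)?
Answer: -85716/241081 ≈ -0.35555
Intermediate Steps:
(-388*220 - 356)/((-267 - 224)²) = (-85360 - 356)/((-491)²) = -85716/241081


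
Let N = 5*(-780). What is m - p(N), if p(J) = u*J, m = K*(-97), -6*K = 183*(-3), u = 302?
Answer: 2337849/2 ≈ 1.1689e+6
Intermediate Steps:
K = 183/2 (K = -61*(-3)/2 = -1/6*(-549) = 183/2 ≈ 91.500)
m = -17751/2 (m = (183/2)*(-97) = -17751/2 ≈ -8875.5)
N = -3900
p(J) = 302*J
m - p(N) = -17751/2 - 302*(-3900) = -17751/2 - 1*(-1177800) = -17751/2 + 1177800 = 2337849/2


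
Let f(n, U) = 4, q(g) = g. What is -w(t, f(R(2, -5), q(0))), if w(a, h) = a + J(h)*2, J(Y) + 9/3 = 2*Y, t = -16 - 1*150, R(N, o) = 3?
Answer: 156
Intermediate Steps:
t = -166 (t = -16 - 150 = -166)
J(Y) = -3 + 2*Y
w(a, h) = -6 + a + 4*h (w(a, h) = a + (-3 + 2*h)*2 = a + (-6 + 4*h) = -6 + a + 4*h)
-w(t, f(R(2, -5), q(0))) = -(-6 - 166 + 4*4) = -(-6 - 166 + 16) = -1*(-156) = 156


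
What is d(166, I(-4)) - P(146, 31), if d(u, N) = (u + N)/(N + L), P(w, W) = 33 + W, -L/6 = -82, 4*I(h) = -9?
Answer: -124721/1959 ≈ -63.666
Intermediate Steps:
I(h) = -9/4 (I(h) = (¼)*(-9) = -9/4)
L = 492 (L = -6*(-82) = 492)
d(u, N) = (N + u)/(492 + N) (d(u, N) = (u + N)/(N + 492) = (N + u)/(492 + N))
d(166, I(-4)) - P(146, 31) = (-9/4 + 166)/(492 - 9/4) - (33 + 31) = (655/4)/(1959/4) - 1*64 = (4/1959)*(655/4) - 64 = 655/1959 - 64 = -124721/1959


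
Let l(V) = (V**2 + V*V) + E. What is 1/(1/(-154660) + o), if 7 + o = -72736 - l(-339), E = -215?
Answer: -154660/46764544201 ≈ -3.3072e-6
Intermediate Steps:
l(V) = -215 + 2*V**2 (l(V) = (V**2 + V*V) - 215 = (V**2 + V**2) - 215 = 2*V**2 - 215 = -215 + 2*V**2)
o = -302370 (o = -7 + (-72736 - (-215 + 2*(-339)**2)) = -7 + (-72736 - (-215 + 2*114921)) = -7 + (-72736 - (-215 + 229842)) = -7 + (-72736 - 1*229627) = -7 + (-72736 - 229627) = -7 - 302363 = -302370)
1/(1/(-154660) + o) = 1/(1/(-154660) - 302370) = 1/(-1/154660 - 302370) = 1/(-46764544201/154660) = -154660/46764544201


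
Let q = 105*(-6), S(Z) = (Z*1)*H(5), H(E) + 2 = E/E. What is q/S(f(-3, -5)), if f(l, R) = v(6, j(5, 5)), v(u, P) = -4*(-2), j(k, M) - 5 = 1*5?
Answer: 315/4 ≈ 78.750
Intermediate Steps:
j(k, M) = 10 (j(k, M) = 5 + 1*5 = 5 + 5 = 10)
v(u, P) = 8
f(l, R) = 8
H(E) = -1 (H(E) = -2 + E/E = -2 + 1 = -1)
S(Z) = -Z (S(Z) = (Z*1)*(-1) = Z*(-1) = -Z)
q = -630
q/S(f(-3, -5)) = -630/((-1*8)) = -630/(-8) = -630*(-⅛) = 315/4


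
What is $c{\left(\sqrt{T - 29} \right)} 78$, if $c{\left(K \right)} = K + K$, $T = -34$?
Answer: $468 i \sqrt{7} \approx 1238.2 i$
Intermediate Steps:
$c{\left(K \right)} = 2 K$
$c{\left(\sqrt{T - 29} \right)} 78 = 2 \sqrt{-34 - 29} \cdot 78 = 2 \sqrt{-63} \cdot 78 = 2 \cdot 3 i \sqrt{7} \cdot 78 = 6 i \sqrt{7} \cdot 78 = 468 i \sqrt{7}$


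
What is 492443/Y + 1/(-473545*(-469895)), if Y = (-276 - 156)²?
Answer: 109576657242990949/41526905817081600 ≈ 2.6387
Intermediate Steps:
Y = 186624 (Y = (-432)² = 186624)
492443/Y + 1/(-473545*(-469895)) = 492443/186624 + 1/(-473545*(-469895)) = 492443*(1/186624) - 1/473545*(-1/469895) = 492443/186624 + 1/222516427775 = 109576657242990949/41526905817081600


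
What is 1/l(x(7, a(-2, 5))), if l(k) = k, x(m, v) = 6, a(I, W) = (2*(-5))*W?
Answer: ⅙ ≈ 0.16667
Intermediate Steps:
a(I, W) = -10*W
1/l(x(7, a(-2, 5))) = 1/6 = ⅙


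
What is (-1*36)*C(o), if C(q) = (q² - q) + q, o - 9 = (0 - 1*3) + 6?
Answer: -5184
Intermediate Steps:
o = 12 (o = 9 + ((0 - 1*3) + 6) = 9 + ((0 - 3) + 6) = 9 + (-3 + 6) = 9 + 3 = 12)
C(q) = q²
(-1*36)*C(o) = -1*36*12² = -36*144 = -5184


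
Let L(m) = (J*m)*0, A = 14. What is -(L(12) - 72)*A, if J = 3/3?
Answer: 1008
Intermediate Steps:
J = 1 (J = 3*(1/3) = 1)
L(m) = 0 (L(m) = (1*m)*0 = m*0 = 0)
-(L(12) - 72)*A = -(0 - 72)*14 = -(-72)*14 = -1*(-1008) = 1008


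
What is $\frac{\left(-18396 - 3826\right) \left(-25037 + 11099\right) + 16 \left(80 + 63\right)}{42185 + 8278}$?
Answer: $\frac{309732524}{50463} \approx 6137.8$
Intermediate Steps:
$\frac{\left(-18396 - 3826\right) \left(-25037 + 11099\right) + 16 \left(80 + 63\right)}{42185 + 8278} = \frac{\left(-22222\right) \left(-13938\right) + 16 \cdot 143}{50463} = \left(309730236 + 2288\right) \frac{1}{50463} = 309732524 \cdot \frac{1}{50463} = \frac{309732524}{50463}$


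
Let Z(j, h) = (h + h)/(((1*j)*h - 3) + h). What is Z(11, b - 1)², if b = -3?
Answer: 64/2601 ≈ 0.024606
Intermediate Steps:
Z(j, h) = 2*h/(-3 + h + h*j) (Z(j, h) = (2*h)/((j*h - 3) + h) = (2*h)/((h*j - 3) + h) = (2*h)/((-3 + h*j) + h) = (2*h)/(-3 + h + h*j) = 2*h/(-3 + h + h*j))
Z(11, b - 1)² = (2*(-3 - 1)/(-3 + (-3 - 1) + (-3 - 1)*11))² = (2*(-4)/(-3 - 4 - 4*11))² = (2*(-4)/(-3 - 4 - 44))² = (2*(-4)/(-51))² = (2*(-4)*(-1/51))² = (8/51)² = 64/2601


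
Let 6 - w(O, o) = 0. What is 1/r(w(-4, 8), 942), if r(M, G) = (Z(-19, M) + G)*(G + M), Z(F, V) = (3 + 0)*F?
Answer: 1/838980 ≈ 1.1919e-6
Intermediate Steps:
Z(F, V) = 3*F
w(O, o) = 6 (w(O, o) = 6 - 1*0 = 6 + 0 = 6)
r(M, G) = (-57 + G)*(G + M) (r(M, G) = (3*(-19) + G)*(G + M) = (-57 + G)*(G + M))
1/r(w(-4, 8), 942) = 1/(942**2 - 57*942 - 57*6 + 942*6) = 1/(887364 - 53694 - 342 + 5652) = 1/838980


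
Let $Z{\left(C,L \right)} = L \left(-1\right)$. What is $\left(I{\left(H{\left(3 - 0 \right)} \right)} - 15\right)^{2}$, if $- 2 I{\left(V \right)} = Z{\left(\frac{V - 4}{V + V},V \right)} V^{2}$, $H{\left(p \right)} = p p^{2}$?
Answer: $\frac{386240409}{4} \approx 9.656 \cdot 10^{7}$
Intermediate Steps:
$Z{\left(C,L \right)} = - L$
$H{\left(p \right)} = p^{3}$
$I{\left(V \right)} = \frac{V^{3}}{2}$ ($I{\left(V \right)} = - \frac{- V V^{2}}{2} = - \frac{\left(-1\right) V^{3}}{2} = \frac{V^{3}}{2}$)
$\left(I{\left(H{\left(3 - 0 \right)} \right)} - 15\right)^{2} = \left(\frac{\left(\left(3 - 0\right)^{3}\right)^{3}}{2} - 15\right)^{2} = \left(\frac{\left(\left(3 + 0\right)^{3}\right)^{3}}{2} - 15\right)^{2} = \left(\frac{\left(3^{3}\right)^{3}}{2} - 15\right)^{2} = \left(\frac{27^{3}}{2} - 15\right)^{2} = \left(\frac{1}{2} \cdot 19683 - 15\right)^{2} = \left(\frac{19683}{2} - 15\right)^{2} = \left(\frac{19653}{2}\right)^{2} = \frac{386240409}{4}$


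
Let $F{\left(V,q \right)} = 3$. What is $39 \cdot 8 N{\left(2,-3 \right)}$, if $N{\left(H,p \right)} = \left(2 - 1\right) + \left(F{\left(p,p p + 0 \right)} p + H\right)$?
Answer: $-1872$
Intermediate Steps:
$N{\left(H,p \right)} = 1 + H + 3 p$ ($N{\left(H,p \right)} = \left(2 - 1\right) + \left(3 p + H\right) = 1 + \left(H + 3 p\right) = 1 + H + 3 p$)
$39 \cdot 8 N{\left(2,-3 \right)} = 39 \cdot 8 \left(1 + 2 + 3 \left(-3\right)\right) = 312 \left(1 + 2 - 9\right) = 312 \left(-6\right) = -1872$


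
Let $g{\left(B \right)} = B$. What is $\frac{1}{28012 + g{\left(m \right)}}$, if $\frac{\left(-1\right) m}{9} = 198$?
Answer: $\frac{1}{26230} \approx 3.8124 \cdot 10^{-5}$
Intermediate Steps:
$m = -1782$ ($m = \left(-9\right) 198 = -1782$)
$\frac{1}{28012 + g{\left(m \right)}} = \frac{1}{28012 - 1782} = \frac{1}{26230}$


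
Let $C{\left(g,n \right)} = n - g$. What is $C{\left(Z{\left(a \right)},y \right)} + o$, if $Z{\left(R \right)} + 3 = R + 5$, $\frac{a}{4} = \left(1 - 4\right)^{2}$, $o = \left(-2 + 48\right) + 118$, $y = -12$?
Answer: $114$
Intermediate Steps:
$o = 164$ ($o = 46 + 118 = 164$)
$a = 36$ ($a = 4 \left(1 - 4\right)^{2} = 4 \left(-3\right)^{2} = 4 \cdot 9 = 36$)
$Z{\left(R \right)} = 2 + R$ ($Z{\left(R \right)} = -3 + \left(R + 5\right) = -3 + \left(5 + R\right) = 2 + R$)
$C{\left(Z{\left(a \right)},y \right)} + o = \left(-12 - \left(2 + 36\right)\right) + 164 = \left(-12 - 38\right) + 164 = -50 + 164 = 114$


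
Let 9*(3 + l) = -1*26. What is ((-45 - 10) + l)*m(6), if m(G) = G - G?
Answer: 0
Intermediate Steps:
l = -53/9 (l = -3 + (-1*26)/9 = -3 + (1/9)*(-26) = -3 - 26/9 = -53/9 ≈ -5.8889)
m(G) = 0
((-45 - 10) + l)*m(6) = ((-45 - 10) - 53/9)*0 = (-55 - 53/9)*0 = -548/9*0 = 0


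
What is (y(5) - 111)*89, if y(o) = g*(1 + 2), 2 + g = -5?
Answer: -11748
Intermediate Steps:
g = -7 (g = -2 - 5 = -7)
y(o) = -21 (y(o) = -7*(1 + 2) = -7*3 = -21)
(y(5) - 111)*89 = (-21 - 111)*89 = -132*89 = -11748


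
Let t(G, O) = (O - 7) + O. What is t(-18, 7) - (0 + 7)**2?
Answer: -42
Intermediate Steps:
t(G, O) = -7 + 2*O (t(G, O) = (-7 + O) + O = -7 + 2*O)
t(-18, 7) - (0 + 7)**2 = (-7 + 2*7) - (0 + 7)**2 = (-7 + 14) - 1*7**2 = 7 - 1*49 = 7 - 49 = -42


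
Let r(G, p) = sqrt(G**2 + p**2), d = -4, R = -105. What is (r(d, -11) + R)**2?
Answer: (105 - sqrt(137))**2 ≈ 8704.0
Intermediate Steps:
(r(d, -11) + R)**2 = (sqrt((-4)**2 + (-11)**2) - 105)**2 = (sqrt(16 + 121) - 105)**2 = (sqrt(137) - 105)**2 = (-105 + sqrt(137))**2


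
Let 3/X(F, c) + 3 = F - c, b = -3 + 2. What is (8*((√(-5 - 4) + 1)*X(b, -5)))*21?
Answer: 504 + 1512*I ≈ 504.0 + 1512.0*I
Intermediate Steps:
b = -1
X(F, c) = 3/(-3 + F - c) (X(F, c) = 3/(-3 + (F - c)) = 3/(-3 + F - c))
(8*((√(-5 - 4) + 1)*X(b, -5)))*21 = (8*((√(-5 - 4) + 1)*(-3/(3 - 5 - 1*(-1)))))*21 = (8*((√(-9) + 1)*(-3/(3 - 5 + 1))))*21 = (8*((3*I + 1)*(-3/(-1))))*21 = (8*((1 + 3*I)*(-3*(-1))))*21 = (8*((1 + 3*I)*3))*21 = (8*(3 + 9*I))*21 = (24 + 72*I)*21 = 504 + 1512*I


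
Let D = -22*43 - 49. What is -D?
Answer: 995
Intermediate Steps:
D = -995 (D = -946 - 49 = -995)
-D = -1*(-995) = 995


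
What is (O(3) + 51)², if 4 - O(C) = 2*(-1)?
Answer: 3249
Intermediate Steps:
O(C) = 6 (O(C) = 4 - 2*(-1) = 4 - 1*(-2) = 4 + 2 = 6)
(O(3) + 51)² = (6 + 51)² = 57² = 3249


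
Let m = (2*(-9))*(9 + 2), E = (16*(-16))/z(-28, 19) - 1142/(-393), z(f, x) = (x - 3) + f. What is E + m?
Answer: -68288/393 ≈ -173.76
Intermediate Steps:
z(f, x) = -3 + f + x (z(f, x) = (-3 + x) + f = -3 + f + x)
E = 9526/393 (E = (16*(-16))/(-3 - 28 + 19) - 1142/(-393) = -256/(-12) - 1142*(-1/393) = -256*(-1/12) + 1142/393 = 64/3 + 1142/393 = 9526/393 ≈ 24.239)
m = -198 (m = -18*11 = -198)
E + m = 9526/393 - 198 = -68288/393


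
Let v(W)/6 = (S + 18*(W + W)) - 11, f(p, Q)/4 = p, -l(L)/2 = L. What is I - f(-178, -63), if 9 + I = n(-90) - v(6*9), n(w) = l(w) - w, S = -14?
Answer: -10541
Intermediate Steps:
l(L) = -2*L
f(p, Q) = 4*p
v(W) = -150 + 216*W (v(W) = 6*((-14 + 18*(W + W)) - 11) = 6*((-14 + 18*(2*W)) - 11) = 6*((-14 + 36*W) - 11) = 6*(-25 + 36*W) = -150 + 216*W)
n(w) = -3*w (n(w) = -2*w - w = -3*w)
I = -11253 (I = -9 + (-3*(-90) - (-150 + 216*(6*9))) = -9 + (270 - (-150 + 216*54)) = -9 + (270 - (-150 + 11664)) = -9 + (270 - 1*11514) = -9 + (270 - 11514) = -9 - 11244 = -11253)
I - f(-178, -63) = -11253 - 4*(-178) = -11253 - 1*(-712) = -11253 + 712 = -10541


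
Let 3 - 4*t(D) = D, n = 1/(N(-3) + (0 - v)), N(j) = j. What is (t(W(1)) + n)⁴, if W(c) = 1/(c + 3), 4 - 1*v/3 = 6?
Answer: 5764801/5308416 ≈ 1.0860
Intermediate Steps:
v = -6 (v = 12 - 3*6 = 12 - 18 = -6)
W(c) = 1/(3 + c)
n = ⅓ (n = 1/(-3 + (0 - 1*(-6))) = 1/(-3 + (0 + 6)) = 1/(-3 + 6) = 1/3 = ⅓ ≈ 0.33333)
t(D) = ¾ - D/4
(t(W(1)) + n)⁴ = ((¾ - 1/(4*(3 + 1))) + ⅓)⁴ = ((¾ - ¼/4) + ⅓)⁴ = ((¾ - ¼*¼) + ⅓)⁴ = ((¾ - 1/16) + ⅓)⁴ = (11/16 + ⅓)⁴ = (49/48)⁴ = 5764801/5308416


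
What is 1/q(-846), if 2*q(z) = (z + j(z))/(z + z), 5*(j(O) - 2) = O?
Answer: 8460/2533 ≈ 3.3399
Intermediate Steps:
j(O) = 2 + O/5
q(z) = (2 + 6*z/5)/(4*z) (q(z) = ((z + (2 + z/5))/(z + z))/2 = ((2 + 6*z/5)/((2*z)))/2 = ((2 + 6*z/5)*(1/(2*z)))/2 = ((2 + 6*z/5)/(2*z))/2 = (2 + 6*z/5)/(4*z))
1/q(-846) = 1/((⅒)*(5 + 3*(-846))/(-846)) = 1/((⅒)*(-1/846)*(5 - 2538)) = 1/((⅒)*(-1/846)*(-2533)) = 1/(2533/8460) = 8460/2533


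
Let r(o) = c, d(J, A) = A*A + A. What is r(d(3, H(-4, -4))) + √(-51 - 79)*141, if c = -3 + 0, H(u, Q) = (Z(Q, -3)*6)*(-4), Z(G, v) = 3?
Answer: -3 + 141*I*√130 ≈ -3.0 + 1607.6*I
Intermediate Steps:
H(u, Q) = -72 (H(u, Q) = (3*6)*(-4) = 18*(-4) = -72)
d(J, A) = A + A² (d(J, A) = A² + A = A + A²)
c = -3
r(o) = -3
r(d(3, H(-4, -4))) + √(-51 - 79)*141 = -3 + √(-51 - 79)*141 = -3 + √(-130)*141 = -3 + (I*√130)*141 = -3 + 141*I*√130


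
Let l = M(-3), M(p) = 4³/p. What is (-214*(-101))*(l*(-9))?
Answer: 4149888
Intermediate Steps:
M(p) = 64/p
l = -64/3 (l = 64/(-3) = 64*(-⅓) = -64/3 ≈ -21.333)
(-214*(-101))*(l*(-9)) = (-214*(-101))*(-64/3*(-9)) = 21614*192 = 4149888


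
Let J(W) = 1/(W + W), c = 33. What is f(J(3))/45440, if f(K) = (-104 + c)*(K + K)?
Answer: -1/1920 ≈ -0.00052083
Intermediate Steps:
J(W) = 1/(2*W)
f(K) = -142*K (f(K) = (-104 + 33)*(K + K) = -142*K)
f(J(3))/45440 = -71/3/45440 = -71/3*(1/45440) = -142*⅙*(1/45440) = -71/3*1/45440 = -1/1920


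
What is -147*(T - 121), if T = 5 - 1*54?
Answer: 24990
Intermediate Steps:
T = -49 (T = 5 - 54 = -49)
-147*(T - 121) = -147*(-49 - 121) = -147*(-170) = 24990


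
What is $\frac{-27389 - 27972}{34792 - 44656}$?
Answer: $\frac{55361}{9864} \approx 5.6124$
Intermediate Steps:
$\frac{-27389 - 27972}{34792 - 44656} = - \frac{55361}{-9864} = \left(-55361\right) \left(- \frac{1}{9864}\right) = \frac{55361}{9864}$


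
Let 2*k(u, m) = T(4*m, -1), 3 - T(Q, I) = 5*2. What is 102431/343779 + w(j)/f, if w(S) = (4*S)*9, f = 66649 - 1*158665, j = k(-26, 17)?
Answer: 175344575/585799416 ≈ 0.29933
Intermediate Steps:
T(Q, I) = -7 (T(Q, I) = 3 - 5*2 = 3 - 1*10 = 3 - 10 = -7)
k(u, m) = -7/2 (k(u, m) = (½)*(-7) = -7/2)
j = -7/2 ≈ -3.5000
f = -92016 (f = 66649 - 158665 = -92016)
w(S) = 36*S
102431/343779 + w(j)/f = 102431/343779 + (36*(-7/2))/(-92016) = 102431*(1/343779) - 126*(-1/92016) = 102431/343779 + 7/5112 = 175344575/585799416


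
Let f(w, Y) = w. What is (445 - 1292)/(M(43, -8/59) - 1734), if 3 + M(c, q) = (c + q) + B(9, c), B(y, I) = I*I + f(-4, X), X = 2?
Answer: -49973/8901 ≈ -5.6143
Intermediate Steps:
B(y, I) = -4 + I² (B(y, I) = I*I - 4 = I² - 4 = -4 + I²)
M(c, q) = -7 + c + q + c² (M(c, q) = -3 + ((c + q) + (-4 + c²)) = -3 + (-4 + c + q + c²) = -7 + c + q + c²)
(445 - 1292)/(M(43, -8/59) - 1734) = (445 - 1292)/((-7 + 43 - 8/59 + 43²) - 1734) = -847/((-7 + 43 - 8*1/59 + 1849) - 1734) = -847/((-7 + 43 - 8/59 + 1849) - 1734) = -847/(111207/59 - 1734) = -847/8901/59 = -847*59/8901 = -49973/8901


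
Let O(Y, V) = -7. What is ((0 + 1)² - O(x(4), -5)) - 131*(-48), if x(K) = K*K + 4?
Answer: 6296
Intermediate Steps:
x(K) = 4 + K² (x(K) = K² + 4 = 4 + K²)
((0 + 1)² - O(x(4), -5)) - 131*(-48) = ((0 + 1)² - 1*(-7)) - 131*(-48) = (1² + 7) + 6288 = (1 + 7) + 6288 = 8 + 6288 = 6296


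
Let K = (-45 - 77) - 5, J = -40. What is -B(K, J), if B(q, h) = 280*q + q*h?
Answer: 30480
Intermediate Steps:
K = -127 (K = -122 - 5 = -127)
B(q, h) = 280*q + h*q
-B(K, J) = -(-127)*(280 - 40) = -(-127)*240 = -1*(-30480) = 30480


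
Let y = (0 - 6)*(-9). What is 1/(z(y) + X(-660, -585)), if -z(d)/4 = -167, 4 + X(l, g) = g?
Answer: 1/79 ≈ 0.012658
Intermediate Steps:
y = 54 (y = -6*(-9) = 54)
X(l, g) = -4 + g
z(d) = 668 (z(d) = -4*(-167) = 668)
1/(z(y) + X(-660, -585)) = 1/(668 + (-4 - 585)) = 1/(668 - 589) = 1/79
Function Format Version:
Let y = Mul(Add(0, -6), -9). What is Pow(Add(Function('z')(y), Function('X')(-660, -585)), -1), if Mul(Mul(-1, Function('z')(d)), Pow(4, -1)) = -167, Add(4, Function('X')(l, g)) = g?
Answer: Rational(1, 79) ≈ 0.012658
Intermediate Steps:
y = 54 (y = Mul(-6, -9) = 54)
Function('X')(l, g) = Add(-4, g)
Function('z')(d) = 668 (Function('z')(d) = Mul(-4, -167) = 668)
Pow(Add(Function('z')(y), Function('X')(-660, -585)), -1) = Pow(Add(668, Add(-4, -585)), -1) = Pow(Add(668, -589), -1) = Pow(79, -1) = Rational(1, 79)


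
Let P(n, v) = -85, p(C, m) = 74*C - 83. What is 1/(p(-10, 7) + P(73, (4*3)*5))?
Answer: -1/908 ≈ -0.0011013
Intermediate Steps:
p(C, m) = -83 + 74*C
1/(p(-10, 7) + P(73, (4*3)*5)) = 1/((-83 + 74*(-10)) - 85) = 1/((-83 - 740) - 85) = 1/(-823 - 85) = 1/(-908) = -1/908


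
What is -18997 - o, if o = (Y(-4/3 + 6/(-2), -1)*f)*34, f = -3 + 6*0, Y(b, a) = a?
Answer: -19099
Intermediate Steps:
f = -3 (f = -3 + 0 = -3)
o = 102 (o = -1*(-3)*34 = 3*34 = 102)
-18997 - o = -18997 - 1*102 = -18997 - 102 = -19099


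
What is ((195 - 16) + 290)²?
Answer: 219961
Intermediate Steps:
((195 - 16) + 290)² = (179 + 290)² = 469² = 219961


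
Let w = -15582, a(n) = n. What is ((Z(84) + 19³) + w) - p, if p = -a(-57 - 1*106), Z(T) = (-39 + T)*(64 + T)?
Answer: -2226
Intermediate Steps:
p = 163 (p = -(-57 - 1*106) = -(-57 - 106) = -1*(-163) = 163)
((Z(84) + 19³) + w) - p = (((-2496 + 84² + 25*84) + 19³) - 15582) - 1*163 = (((-2496 + 7056 + 2100) + 6859) - 15582) - 163 = ((6660 + 6859) - 15582) - 163 = (13519 - 15582) - 163 = -2063 - 163 = -2226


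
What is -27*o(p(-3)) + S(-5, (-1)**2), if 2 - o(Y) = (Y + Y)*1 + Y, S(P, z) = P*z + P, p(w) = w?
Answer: -307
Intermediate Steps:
S(P, z) = P + P*z
o(Y) = 2 - 3*Y (o(Y) = 2 - ((Y + Y)*1 + Y) = 2 - ((2*Y)*1 + Y) = 2 - (2*Y + Y) = 2 - 3*Y)
-27*o(p(-3)) + S(-5, (-1)**2) = -27*(2 - 3*(-3)) - 5*(1 + (-1)**2) = -27*(2 + 9) - 5*(1 + 1) = -27*11 - 5*2 = -297 - 10 = -307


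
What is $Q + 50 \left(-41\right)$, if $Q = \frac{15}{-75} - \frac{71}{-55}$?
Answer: $- \frac{22538}{11} \approx -2048.9$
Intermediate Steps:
$Q = \frac{12}{11}$ ($Q = 15 \left(- \frac{1}{75}\right) - - \frac{71}{55} = - \frac{1}{5} + \frac{71}{55} = \frac{12}{11} \approx 1.0909$)
$Q + 50 \left(-41\right) = \frac{12}{11} + 50 \left(-41\right) = \frac{12}{11} - 2050 = - \frac{22538}{11}$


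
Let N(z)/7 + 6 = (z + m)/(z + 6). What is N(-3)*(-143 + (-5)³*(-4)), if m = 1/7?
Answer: -17374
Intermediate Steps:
m = ⅐ ≈ 0.14286
N(z) = -42 + 7*(⅐ + z)/(6 + z) (N(z) = -42 + 7*((z + ⅐)/(z + 6)) = -42 + 7*((⅐ + z)/(6 + z)) = -42 + 7*(⅐ + z)/(6 + z))
N(-3)*(-143 + (-5)³*(-4)) = ((-251 - 35*(-3))/(6 - 3))*(-143 + (-5)³*(-4)) = ((-251 + 105)/3)*(-143 - 125*(-4)) = ((⅓)*(-146))*(-143 + 500) = -146/3*357 = -17374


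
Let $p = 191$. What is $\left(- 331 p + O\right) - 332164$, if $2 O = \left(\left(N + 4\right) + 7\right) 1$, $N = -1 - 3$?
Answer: $- \frac{790763}{2} \approx -3.9538 \cdot 10^{5}$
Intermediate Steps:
$N = -4$
$O = \frac{7}{2}$ ($O = \frac{\left(\left(-4 + 4\right) + 7\right) 1}{2} = \frac{\left(0 + 7\right) 1}{2} = \frac{7 \cdot 1}{2} = \frac{1}{2} \cdot 7 = \frac{7}{2} \approx 3.5$)
$\left(- 331 p + O\right) - 332164 = \left(\left(-331\right) 191 + \frac{7}{2}\right) - 332164 = \left(-63221 + \frac{7}{2}\right) - 332164 = - \frac{126435}{2} - 332164 = - \frac{790763}{2}$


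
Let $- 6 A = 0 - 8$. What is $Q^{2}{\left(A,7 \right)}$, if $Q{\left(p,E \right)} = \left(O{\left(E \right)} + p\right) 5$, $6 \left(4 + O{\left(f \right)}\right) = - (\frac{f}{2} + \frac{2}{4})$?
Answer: $\frac{2500}{9} \approx 277.78$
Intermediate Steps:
$A = \frac{4}{3}$ ($A = - \frac{0 - 8}{6} = \left(- \frac{1}{6}\right) \left(-8\right) = \frac{4}{3} \approx 1.3333$)
$O{\left(f \right)} = - \frac{49}{12} - \frac{f}{12}$ ($O{\left(f \right)} = -4 + \frac{\left(-1\right) \left(\frac{f}{2} + \frac{2}{4}\right)}{6} = -4 + \frac{\left(-1\right) \left(f \frac{1}{2} + 2 \cdot \frac{1}{4}\right)}{6} = -4 + \frac{\left(-1\right) \left(\frac{f}{2} + \frac{1}{2}\right)}{6} = -4 + \frac{\left(-1\right) \left(\frac{1}{2} + \frac{f}{2}\right)}{6} = -4 + \frac{- \frac{1}{2} - \frac{f}{2}}{6} = -4 - \left(\frac{1}{12} + \frac{f}{12}\right) = - \frac{49}{12} - \frac{f}{12}$)
$Q{\left(p,E \right)} = - \frac{245}{12} + 5 p - \frac{5 E}{12}$ ($Q{\left(p,E \right)} = \left(\left(- \frac{49}{12} - \frac{E}{12}\right) + p\right) 5 = \left(- \frac{49}{12} + p - \frac{E}{12}\right) 5 = - \frac{245}{12} + 5 p - \frac{5 E}{12}$)
$Q^{2}{\left(A,7 \right)} = \left(- \frac{245}{12} + 5 \cdot \frac{4}{3} - \frac{35}{12}\right)^{2} = \left(- \frac{245}{12} + \frac{20}{3} - \frac{35}{12}\right)^{2} = \left(- \frac{50}{3}\right)^{2} = \frac{2500}{9}$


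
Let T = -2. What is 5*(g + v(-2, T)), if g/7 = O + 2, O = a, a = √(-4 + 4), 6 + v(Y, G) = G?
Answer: 30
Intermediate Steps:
v(Y, G) = -6 + G
a = 0 (a = √0 = 0)
O = 0
g = 14 (g = 7*(0 + 2) = 7*2 = 14)
5*(g + v(-2, T)) = 5*(14 + (-6 - 2)) = 5*(14 - 8) = 5*6 = 30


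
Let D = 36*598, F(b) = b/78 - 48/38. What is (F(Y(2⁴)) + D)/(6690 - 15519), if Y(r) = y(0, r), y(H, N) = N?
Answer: -15951464/6542289 ≈ -2.4382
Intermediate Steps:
Y(r) = r
F(b) = -24/19 + b/78 (F(b) = b*(1/78) - 48*1/38 = b/78 - 24/19 = -24/19 + b/78)
D = 21528
(F(Y(2⁴)) + D)/(6690 - 15519) = ((-24/19 + (1/78)*2⁴) + 21528)/(6690 - 15519) = ((-24/19 + (1/78)*16) + 21528)/(-8829) = ((-24/19 + 8/39) + 21528)*(-1/8829) = (-784/741 + 21528)*(-1/8829) = (15951464/741)*(-1/8829) = -15951464/6542289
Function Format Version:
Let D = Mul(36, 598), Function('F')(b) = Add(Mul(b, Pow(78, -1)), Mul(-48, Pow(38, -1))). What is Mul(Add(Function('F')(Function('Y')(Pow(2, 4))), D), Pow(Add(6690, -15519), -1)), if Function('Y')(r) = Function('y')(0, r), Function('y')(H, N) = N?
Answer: Rational(-15951464, 6542289) ≈ -2.4382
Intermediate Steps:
Function('Y')(r) = r
Function('F')(b) = Add(Rational(-24, 19), Mul(Rational(1, 78), b)) (Function('F')(b) = Add(Mul(b, Rational(1, 78)), Mul(-48, Rational(1, 38))) = Add(Mul(Rational(1, 78), b), Rational(-24, 19)) = Add(Rational(-24, 19), Mul(Rational(1, 78), b)))
D = 21528
Mul(Add(Function('F')(Function('Y')(Pow(2, 4))), D), Pow(Add(6690, -15519), -1)) = Mul(Add(Add(Rational(-24, 19), Mul(Rational(1, 78), Pow(2, 4))), 21528), Pow(Add(6690, -15519), -1)) = Mul(Add(Add(Rational(-24, 19), Mul(Rational(1, 78), 16)), 21528), Pow(-8829, -1)) = Mul(Add(Add(Rational(-24, 19), Rational(8, 39)), 21528), Rational(-1, 8829)) = Mul(Add(Rational(-784, 741), 21528), Rational(-1, 8829)) = Mul(Rational(15951464, 741), Rational(-1, 8829)) = Rational(-15951464, 6542289)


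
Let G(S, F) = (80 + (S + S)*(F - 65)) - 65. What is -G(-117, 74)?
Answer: 2091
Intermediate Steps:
G(S, F) = 15 + 2*S*(-65 + F) (G(S, F) = (80 + (2*S)*(-65 + F)) - 65 = (80 + 2*S*(-65 + F)) - 65 = 15 + 2*S*(-65 + F))
-G(-117, 74) = -(15 - 130*(-117) + 2*74*(-117)) = -(15 + 15210 - 17316) = -1*(-2091) = 2091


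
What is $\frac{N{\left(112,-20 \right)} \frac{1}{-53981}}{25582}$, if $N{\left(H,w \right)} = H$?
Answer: $- \frac{56}{690470971} \approx -8.1104 \cdot 10^{-8}$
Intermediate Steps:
$\frac{N{\left(112,-20 \right)} \frac{1}{-53981}}{25582} = \frac{112 \frac{1}{-53981}}{25582} = 112 \left(- \frac{1}{53981}\right) \frac{1}{25582} = \left(- \frac{112}{53981}\right) \frac{1}{25582} = - \frac{56}{690470971}$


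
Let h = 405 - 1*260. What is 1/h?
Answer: 1/145 ≈ 0.0068966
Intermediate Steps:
h = 145 (h = 405 - 260 = 145)
1/h = 1/145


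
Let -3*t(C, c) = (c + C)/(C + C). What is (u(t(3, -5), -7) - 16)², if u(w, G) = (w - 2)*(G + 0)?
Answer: 625/81 ≈ 7.7160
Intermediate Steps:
t(C, c) = -(C + c)/(6*C) (t(C, c) = -(c + C)/(3*(C + C)) = -(C + c)/(3*(2*C)) = -(C + c)*1/(2*C)/3 = -(C + c)/(6*C))
u(w, G) = G*(-2 + w) (u(w, G) = (-2 + w)*G = G*(-2 + w))
(u(t(3, -5), -7) - 16)² = (-7*(-2 + (⅙)*(-1*3 - 1*(-5))/3) - 16)² = (-7*(-2 + (⅙)*(⅓)*(-3 + 5)) - 16)² = (-7*(-2 + (⅙)*(⅓)*2) - 16)² = (-7*(-2 + ⅑) - 16)² = (-7*(-17/9) - 16)² = (119/9 - 16)² = (-25/9)² = 625/81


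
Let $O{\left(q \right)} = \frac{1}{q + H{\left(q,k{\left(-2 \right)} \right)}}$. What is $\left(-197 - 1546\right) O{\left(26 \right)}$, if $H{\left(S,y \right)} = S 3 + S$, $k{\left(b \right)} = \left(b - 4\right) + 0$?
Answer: $- \frac{1743}{130} \approx -13.408$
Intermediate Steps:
$k{\left(b \right)} = -4 + b$ ($k{\left(b \right)} = \left(-4 + b\right) + 0 = -4 + b$)
$H{\left(S,y \right)} = 4 S$ ($H{\left(S,y \right)} = 3 S + S = 4 S$)
$O{\left(q \right)} = \frac{1}{5 q}$ ($O{\left(q \right)} = \frac{1}{q + 4 q} = \frac{1}{5 q}$)
$\left(-197 - 1546\right) O{\left(26 \right)} = \left(-197 - 1546\right) \frac{1}{5 \cdot 26} = - 1743 \cdot \frac{1}{5} \cdot \frac{1}{26} = \left(-1743\right) \frac{1}{130} = - \frac{1743}{130}$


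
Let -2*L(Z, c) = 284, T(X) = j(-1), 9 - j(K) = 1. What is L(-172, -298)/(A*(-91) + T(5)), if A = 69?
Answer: 142/6271 ≈ 0.022644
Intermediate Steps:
j(K) = 8 (j(K) = 9 - 1*1 = 9 - 1 = 8)
T(X) = 8
L(Z, c) = -142 (L(Z, c) = -½*284 = -142)
L(-172, -298)/(A*(-91) + T(5)) = -142/(69*(-91) + 8) = -142/(-6279 + 8) = -142/(-6271) = -142*(-1/6271) = 142/6271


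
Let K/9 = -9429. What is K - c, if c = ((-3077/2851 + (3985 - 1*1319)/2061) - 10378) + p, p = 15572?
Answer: -529156424174/5875911 ≈ -90055.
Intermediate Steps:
K = -84861 (K = 9*(-9429) = -84861)
c = 30520740803/5875911 (c = ((-3077/2851 + (3985 - 1*1319)/2061) - 10378) + 15572 = ((-3077*1/2851 + (3985 - 1319)*(1/2061)) - 10378) + 15572 = ((-3077/2851 + 2666*(1/2061)) - 10378) + 15572 = ((-3077/2851 + 2666/2061) - 10378) + 15572 = (1259069/5875911 - 10378) + 15572 = -60978945289/5875911 + 15572 = 30520740803/5875911 ≈ 5194.2)
K - c = -84861 - 1*30520740803/5875911 = -84861 - 30520740803/5875911 = -529156424174/5875911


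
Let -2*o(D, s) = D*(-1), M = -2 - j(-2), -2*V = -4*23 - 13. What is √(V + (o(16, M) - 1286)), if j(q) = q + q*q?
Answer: I*√4902/2 ≈ 35.007*I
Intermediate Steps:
V = 105/2 (V = -(-4*23 - 13)/2 = -(-92 - 13)/2 = -½*(-105) = 105/2 ≈ 52.500)
j(q) = q + q²
M = -4 (M = -2 - (-2)*(1 - 2) = -2 - (-2)*(-1) = -2 - 1*2 = -2 - 2 = -4)
o(D, s) = D/2 (o(D, s) = -D*(-1)/2 = -(-1)*D/2 = D/2)
√(V + (o(16, M) - 1286)) = √(105/2 + ((½)*16 - 1286)) = √(105/2 + (8 - 1286)) = √(105/2 - 1278) = √(-2451/2) = I*√4902/2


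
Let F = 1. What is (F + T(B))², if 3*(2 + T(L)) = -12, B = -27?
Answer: 25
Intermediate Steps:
T(L) = -6 (T(L) = -2 + (⅓)*(-12) = -2 - 4 = -6)
(F + T(B))² = (1 - 6)² = (-5)² = 25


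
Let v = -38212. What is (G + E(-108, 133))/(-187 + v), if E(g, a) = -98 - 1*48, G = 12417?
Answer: -12271/38399 ≈ -0.31957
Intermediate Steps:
E(g, a) = -146 (E(g, a) = -98 - 48 = -146)
(G + E(-108, 133))/(-187 + v) = (12417 - 146)/(-187 - 38212) = 12271/(-38399) = 12271*(-1/38399) = -12271/38399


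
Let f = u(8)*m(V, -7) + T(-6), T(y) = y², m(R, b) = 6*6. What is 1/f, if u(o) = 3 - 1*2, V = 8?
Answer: 1/72 ≈ 0.013889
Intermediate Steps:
u(o) = 1 (u(o) = 3 - 2 = 1)
m(R, b) = 36
f = 72 (f = 1*36 + (-6)² = 36 + 36 = 72)
1/f = 1/72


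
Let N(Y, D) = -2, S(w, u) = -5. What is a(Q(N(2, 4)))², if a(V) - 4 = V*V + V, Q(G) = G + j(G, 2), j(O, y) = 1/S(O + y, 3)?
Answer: 27556/625 ≈ 44.090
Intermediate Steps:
j(O, y) = -⅕ (j(O, y) = 1/(-5) = -⅕)
Q(G) = -⅕ + G (Q(G) = G - ⅕ = -⅕ + G)
a(V) = 4 + V + V² (a(V) = 4 + (V*V + V) = 4 + (V² + V) = 4 + (V + V²) = 4 + V + V²)
a(Q(N(2, 4)))² = (4 + (-⅕ - 2) + (-⅕ - 2)²)² = (4 - 11/5 + (-11/5)²)² = (4 - 11/5 + 121/25)² = (166/25)² = 27556/625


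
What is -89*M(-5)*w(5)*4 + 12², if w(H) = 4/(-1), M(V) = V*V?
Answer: 35744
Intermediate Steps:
M(V) = V²
w(H) = -4 (w(H) = 4*(-1) = -4)
-89*M(-5)*w(5)*4 + 12² = -89*(-5)²*(-4)*4 + 12² = -89*25*(-4)*4 + 144 = -(-8900)*4 + 144 = -89*(-400) + 144 = 35600 + 144 = 35744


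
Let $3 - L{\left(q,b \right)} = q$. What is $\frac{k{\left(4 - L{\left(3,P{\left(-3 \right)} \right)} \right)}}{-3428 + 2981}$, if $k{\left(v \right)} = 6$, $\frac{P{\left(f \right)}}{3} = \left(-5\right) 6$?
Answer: $- \frac{2}{149} \approx -0.013423$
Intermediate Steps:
$P{\left(f \right)} = -90$ ($P{\left(f \right)} = 3 \left(\left(-5\right) 6\right) = 3 \left(-30\right) = -90$)
$L{\left(q,b \right)} = 3 - q$
$\frac{k{\left(4 - L{\left(3,P{\left(-3 \right)} \right)} \right)}}{-3428 + 2981} = \frac{1}{-3428 + 2981} \cdot 6 = \frac{1}{-447} \cdot 6 = \left(- \frac{1}{447}\right) 6 = - \frac{2}{149}$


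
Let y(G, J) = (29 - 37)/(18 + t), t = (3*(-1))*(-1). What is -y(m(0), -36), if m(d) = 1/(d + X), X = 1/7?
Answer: 8/21 ≈ 0.38095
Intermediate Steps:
t = 3 (t = -3*(-1) = 3)
X = ⅐ ≈ 0.14286
m(d) = 1/(⅐ + d) (m(d) = 1/(d + ⅐) = 1/(⅐ + d))
y(G, J) = -8/21 (y(G, J) = (29 - 37)/(18 + 3) = -8/21)
-y(m(0), -36) = -1*(-8/21) = 8/21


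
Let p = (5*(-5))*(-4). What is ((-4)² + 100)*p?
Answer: 11600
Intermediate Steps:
p = 100 (p = -25*(-4) = 100)
((-4)² + 100)*p = ((-4)² + 100)*100 = (16 + 100)*100 = 116*100 = 11600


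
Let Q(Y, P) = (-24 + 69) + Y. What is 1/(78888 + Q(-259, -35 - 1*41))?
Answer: 1/78674 ≈ 1.2711e-5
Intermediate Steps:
Q(Y, P) = 45 + Y
1/(78888 + Q(-259, -35 - 1*41)) = 1/(78888 + (45 - 259)) = 1/(78888 - 214) = 1/78674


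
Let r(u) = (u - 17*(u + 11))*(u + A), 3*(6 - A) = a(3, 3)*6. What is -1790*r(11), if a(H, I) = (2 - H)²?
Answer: 9746550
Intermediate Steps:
A = 4 (A = 6 - (-2 + 3)²*6/3 = 6 - 1²*6/3 = 6 - 6/3 = 6 - ⅓*6 = 6 - 2 = 4)
r(u) = (-187 - 16*u)*(4 + u) (r(u) = (u - 17*(u + 11))*(u + 4) = (u - 17*(11 + u))*(4 + u) = (u + (-187 - 17*u))*(4 + u) = (-187 - 16*u)*(4 + u))
-1790*r(11) = -1790*(-748 - 251*11 - 16*11²) = -1790*(-748 - 2761 - 16*121) = -1790*(-748 - 2761 - 1936) = -1790*(-5445) = 9746550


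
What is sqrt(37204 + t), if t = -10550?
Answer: sqrt(26654) ≈ 163.26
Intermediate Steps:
sqrt(37204 + t) = sqrt(37204 - 10550) = sqrt(26654)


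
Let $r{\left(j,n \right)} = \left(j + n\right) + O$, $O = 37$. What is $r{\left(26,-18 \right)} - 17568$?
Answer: $-17523$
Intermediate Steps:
$r{\left(j,n \right)} = 37 + j + n$ ($r{\left(j,n \right)} = \left(j + n\right) + 37 = 37 + j + n$)
$r{\left(26,-18 \right)} - 17568 = \left(37 + 26 - 18\right) - 17568 = 45 - 17568 = -17523$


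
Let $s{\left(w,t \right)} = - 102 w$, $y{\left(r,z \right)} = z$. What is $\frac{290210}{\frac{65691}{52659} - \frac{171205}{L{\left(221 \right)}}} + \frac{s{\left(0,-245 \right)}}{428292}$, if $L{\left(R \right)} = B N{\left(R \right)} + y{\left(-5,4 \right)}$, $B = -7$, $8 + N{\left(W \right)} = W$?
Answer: $\frac{1262476910885}{506287034} \approx 2493.6$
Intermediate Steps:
$N{\left(W \right)} = -8 + W$
$L{\left(R \right)} = 60 - 7 R$ ($L{\left(R \right)} = - 7 \left(-8 + R\right) + 4 = \left(56 - 7 R\right) + 4 = 60 - 7 R$)
$\frac{290210}{\frac{65691}{52659} - \frac{171205}{L{\left(221 \right)}}} + \frac{s{\left(0,-245 \right)}}{428292} = \frac{290210}{\frac{65691}{52659} - \frac{171205}{60 - 1547}} + \frac{\left(-102\right) 0}{428292} = \frac{290210}{65691 \cdot \frac{1}{52659} - \frac{171205}{60 - 1547}} + 0 \cdot \frac{1}{428292} = \frac{290210}{\frac{7299}{5851} - \frac{171205}{-1487}} + 0 = \frac{290210}{\frac{7299}{5851} - - \frac{171205}{1487}} + 0 = \frac{290210}{\frac{7299}{5851} + \frac{171205}{1487}} + 0 = \frac{290210}{\frac{1012574068}{8700437}} + 0 = 290210 \cdot \frac{8700437}{1012574068} + 0 = \frac{1262476910885}{506287034} + 0 = \frac{1262476910885}{506287034}$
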